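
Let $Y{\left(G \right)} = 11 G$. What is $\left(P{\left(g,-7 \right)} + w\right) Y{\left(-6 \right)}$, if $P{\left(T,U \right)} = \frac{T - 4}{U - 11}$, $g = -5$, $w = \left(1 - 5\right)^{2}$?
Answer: $-1089$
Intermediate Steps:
$w = 16$ ($w = \left(-4\right)^{2} = 16$)
$P{\left(T,U \right)} = \frac{-4 + T}{-11 + U}$
$\left(P{\left(g,-7 \right)} + w\right) Y{\left(-6 \right)} = \left(\frac{-4 - 5}{-11 - 7} + 16\right) 11 \left(-6\right) = \left(\frac{1}{-18} \left(-9\right) + 16\right) \left(-66\right) = \left(\left(- \frac{1}{18}\right) \left(-9\right) + 16\right) \left(-66\right) = \left(\frac{1}{2} + 16\right) \left(-66\right) = \frac{33}{2} \left(-66\right) = -1089$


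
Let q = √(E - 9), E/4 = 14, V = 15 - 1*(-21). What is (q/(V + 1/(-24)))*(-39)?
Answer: -936*√47/863 ≈ -7.4356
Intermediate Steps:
V = 36 (V = 15 + 21 = 36)
E = 56 (E = 4*14 = 56)
q = √47 (q = √(56 - 9) = √47 ≈ 6.8557)
(q/(V + 1/(-24)))*(-39) = (√47/(36 + 1/(-24)))*(-39) = (√47/(36 - 1/24))*(-39) = (√47/(863/24))*(-39) = (√47*(24/863))*(-39) = (24*√47/863)*(-39) = -936*√47/863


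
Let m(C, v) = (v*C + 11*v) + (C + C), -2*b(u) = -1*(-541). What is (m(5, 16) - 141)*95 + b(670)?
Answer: 23209/2 ≈ 11605.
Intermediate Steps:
b(u) = -541/2 (b(u) = -(-1)*(-541)/2 = -½*541 = -541/2)
m(C, v) = 2*C + 11*v + C*v (m(C, v) = (C*v + 11*v) + 2*C = (11*v + C*v) + 2*C = 2*C + 11*v + C*v)
(m(5, 16) - 141)*95 + b(670) = ((2*5 + 11*16 + 5*16) - 141)*95 - 541/2 = ((10 + 176 + 80) - 141)*95 - 541/2 = (266 - 141)*95 - 541/2 = 125*95 - 541/2 = 11875 - 541/2 = 23209/2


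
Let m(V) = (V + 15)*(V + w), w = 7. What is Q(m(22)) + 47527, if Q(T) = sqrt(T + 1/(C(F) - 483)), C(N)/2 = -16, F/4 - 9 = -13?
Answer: 47527 + sqrt(284585910)/515 ≈ 47560.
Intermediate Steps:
F = -16 (F = 36 + 4*(-13) = 36 - 52 = -16)
C(N) = -32 (C(N) = 2*(-16) = -32)
m(V) = (7 + V)*(15 + V) (m(V) = (V + 15)*(V + 7) = (15 + V)*(7 + V) = (7 + V)*(15 + V))
Q(T) = sqrt(-1/515 + T) (Q(T) = sqrt(T + 1/(-32 - 483)) = sqrt(T + 1/(-515)) = sqrt(T - 1/515) = sqrt(-1/515 + T))
Q(m(22)) + 47527 = sqrt(-515 + 265225*(105 + 22**2 + 22*22))/515 + 47527 = sqrt(-515 + 265225*(105 + 484 + 484))/515 + 47527 = sqrt(-515 + 265225*1073)/515 + 47527 = sqrt(-515 + 284586425)/515 + 47527 = sqrt(284585910)/515 + 47527 = 47527 + sqrt(284585910)/515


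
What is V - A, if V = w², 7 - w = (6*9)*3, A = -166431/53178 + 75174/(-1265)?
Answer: 49102241589/2038490 ≈ 24088.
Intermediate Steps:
A = -127519339/2038490 (A = -166431*1/53178 + 75174*(-1/1265) = -55477/17726 - 6834/115 = -127519339/2038490 ≈ -62.556)
w = -155 (w = 7 - 6*9*3 = 7 - 54*3 = 7 - 1*162 = 7 - 162 = -155)
V = 24025 (V = (-155)² = 24025)
V - A = 24025 - 1*(-127519339/2038490) = 24025 + 127519339/2038490 = 49102241589/2038490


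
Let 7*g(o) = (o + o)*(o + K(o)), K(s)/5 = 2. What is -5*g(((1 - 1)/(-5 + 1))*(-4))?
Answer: 0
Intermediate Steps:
K(s) = 10 (K(s) = 5*2 = 10)
g(o) = 2*o*(10 + o)/7 (g(o) = ((o + o)*(o + 10))/7 = ((2*o)*(10 + o))/7 = (2*o*(10 + o))/7 = 2*o*(10 + o)/7)
-5*g(((1 - 1)/(-5 + 1))*(-4)) = -10*((1 - 1)/(-5 + 1))*(-4)*(10 + ((1 - 1)/(-5 + 1))*(-4))/7 = -10*(0/(-4))*(-4)*(10 + (0/(-4))*(-4))/7 = -10*(0*(-¼))*(-4)*(10 + (0*(-¼))*(-4))/7 = -10*0*(-4)*(10 + 0*(-4))/7 = -10*0*(10 + 0)/7 = -10*0*10/7 = -5*0 = 0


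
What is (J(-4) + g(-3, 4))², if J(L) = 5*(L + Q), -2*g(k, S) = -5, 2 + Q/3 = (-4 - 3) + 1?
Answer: 75625/4 ≈ 18906.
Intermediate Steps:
Q = -24 (Q = -6 + 3*((-4 - 3) + 1) = -6 + 3*(-7 + 1) = -6 + 3*(-6) = -6 - 18 = -24)
g(k, S) = 5/2 (g(k, S) = -½*(-5) = 5/2)
J(L) = -120 + 5*L (J(L) = 5*(L - 24) = 5*(-24 + L) = -120 + 5*L)
(J(-4) + g(-3, 4))² = ((-120 + 5*(-4)) + 5/2)² = ((-120 - 20) + 5/2)² = (-140 + 5/2)² = (-275/2)² = 75625/4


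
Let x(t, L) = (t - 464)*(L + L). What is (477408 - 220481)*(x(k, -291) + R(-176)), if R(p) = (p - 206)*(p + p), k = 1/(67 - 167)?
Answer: 5196577496957/50 ≈ 1.0393e+11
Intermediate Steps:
k = -1/100 (k = 1/(-100) = -1/100 ≈ -0.010000)
x(t, L) = 2*L*(-464 + t) (x(t, L) = (-464 + t)*(2*L) = 2*L*(-464 + t))
R(p) = 2*p*(-206 + p) (R(p) = (-206 + p)*(2*p) = 2*p*(-206 + p))
(477408 - 220481)*(x(k, -291) + R(-176)) = (477408 - 220481)*(2*(-291)*(-464 - 1/100) + 2*(-176)*(-206 - 176)) = 256927*(2*(-291)*(-46401/100) + 2*(-176)*(-382)) = 256927*(13502691/50 + 134464) = 256927*(20225891/50) = 5196577496957/50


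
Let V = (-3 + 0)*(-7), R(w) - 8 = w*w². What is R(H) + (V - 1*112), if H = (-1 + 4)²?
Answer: 646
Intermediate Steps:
H = 9 (H = 3² = 9)
R(w) = 8 + w³ (R(w) = 8 + w*w² = 8 + w³)
V = 21 (V = -3*(-7) = 21)
R(H) + (V - 1*112) = (8 + 9³) + (21 - 1*112) = (8 + 729) + (21 - 112) = 737 - 91 = 646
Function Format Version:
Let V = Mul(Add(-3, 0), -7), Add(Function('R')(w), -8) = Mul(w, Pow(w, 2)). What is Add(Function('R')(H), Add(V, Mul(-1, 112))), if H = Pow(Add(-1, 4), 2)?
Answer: 646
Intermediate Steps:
H = 9 (H = Pow(3, 2) = 9)
Function('R')(w) = Add(8, Pow(w, 3)) (Function('R')(w) = Add(8, Mul(w, Pow(w, 2))) = Add(8, Pow(w, 3)))
V = 21 (V = Mul(-3, -7) = 21)
Add(Function('R')(H), Add(V, Mul(-1, 112))) = Add(Add(8, Pow(9, 3)), Add(21, Mul(-1, 112))) = Add(Add(8, 729), Add(21, -112)) = Add(737, -91) = 646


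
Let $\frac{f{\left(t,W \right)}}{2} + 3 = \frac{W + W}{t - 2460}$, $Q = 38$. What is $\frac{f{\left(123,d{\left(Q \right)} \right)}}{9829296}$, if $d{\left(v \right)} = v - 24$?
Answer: $- \frac{7039}{11485532376} \approx -6.1286 \cdot 10^{-7}$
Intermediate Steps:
$d{\left(v \right)} = -24 + v$
$f{\left(t,W \right)} = -6 + \frac{4 W}{-2460 + t}$ ($f{\left(t,W \right)} = -6 + 2 \frac{W + W}{t - 2460} = -6 + 2 \frac{2 W}{-2460 + t} = -6 + \frac{4 W}{-2460 + t}$)
$\frac{f{\left(123,d{\left(Q \right)} \right)}}{9829296} = \frac{2 \frac{1}{-2460 + 123} \left(7380 - 369 + 2 \left(-24 + 38\right)\right)}{9829296} = \frac{2 \left(7380 - 369 + 2 \cdot 14\right)}{-2337} \cdot \frac{1}{9829296} = 2 \left(- \frac{1}{2337}\right) \left(7380 - 369 + 28\right) \frac{1}{9829296} = 2 \left(- \frac{1}{2337}\right) 7039 \cdot \frac{1}{9829296} = \left(- \frac{14078}{2337}\right) \frac{1}{9829296} = - \frac{7039}{11485532376}$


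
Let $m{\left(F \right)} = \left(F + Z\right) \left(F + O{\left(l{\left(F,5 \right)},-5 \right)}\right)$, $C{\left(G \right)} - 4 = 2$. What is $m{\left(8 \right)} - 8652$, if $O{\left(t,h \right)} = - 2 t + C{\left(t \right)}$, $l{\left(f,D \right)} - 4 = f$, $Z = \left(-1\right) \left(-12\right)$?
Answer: $-8852$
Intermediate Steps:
$Z = 12$
$C{\left(G \right)} = 6$ ($C{\left(G \right)} = 4 + 2 = 6$)
$l{\left(f,D \right)} = 4 + f$
$O{\left(t,h \right)} = 6 - 2 t$ ($O{\left(t,h \right)} = - 2 t + 6 = 6 - 2 t$)
$m{\left(F \right)} = \left(-2 - F\right) \left(12 + F\right)$ ($m{\left(F \right)} = \left(F + 12\right) \left(F - \left(-6 + 2 \left(4 + F\right)\right)\right) = \left(12 + F\right) \left(F + \left(6 - \left(8 + 2 F\right)\right)\right) = \left(12 + F\right) \left(F - \left(2 + 2 F\right)\right) = \left(12 + F\right) \left(-2 - F\right) = \left(-2 - F\right) \left(12 + F\right)$)
$m{\left(8 \right)} - 8652 = \left(-24 - 8^{2} - 112\right) - 8652 = \left(-24 - 64 - 112\right) - 8652 = -200 - 8652 = -8852$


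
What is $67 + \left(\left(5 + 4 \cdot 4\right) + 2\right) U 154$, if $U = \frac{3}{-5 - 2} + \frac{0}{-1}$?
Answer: $-1451$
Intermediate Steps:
$U = - \frac{3}{7}$ ($U = \frac{3}{-7} + 0 \left(-1\right) = 3 \left(- \frac{1}{7}\right) + 0 = - \frac{3}{7} + 0 = - \frac{3}{7} \approx -0.42857$)
$67 + \left(\left(5 + 4 \cdot 4\right) + 2\right) U 154 = 67 + \left(\left(5 + 4 \cdot 4\right) + 2\right) \left(- \frac{3}{7}\right) 154 = 67 + \left(\left(5 + 16\right) + 2\right) \left(- \frac{3}{7}\right) 154 = 67 + \left(21 + 2\right) \left(- \frac{3}{7}\right) 154 = 67 + 23 \left(- \frac{3}{7}\right) 154 = 67 - 1518 = -1451$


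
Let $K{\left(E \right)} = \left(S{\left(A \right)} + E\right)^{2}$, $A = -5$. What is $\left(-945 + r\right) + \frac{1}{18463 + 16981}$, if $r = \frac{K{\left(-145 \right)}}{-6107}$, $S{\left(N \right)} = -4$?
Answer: $- \frac{205338286197}{216456508} \approx -948.63$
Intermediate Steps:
$K{\left(E \right)} = \left(-4 + E\right)^{2}$
$r = - \frac{22201}{6107}$ ($r = \frac{\left(-4 - 145\right)^{2}}{-6107} = \left(-149\right)^{2} \left(- \frac{1}{6107}\right) = 22201 \left(- \frac{1}{6107}\right) = - \frac{22201}{6107} \approx -3.6353$)
$\left(-945 + r\right) + \frac{1}{18463 + 16981} = \left(-945 - \frac{22201}{6107}\right) + \frac{1}{18463 + 16981} = - \frac{5793316}{6107} + \frac{1}{35444} = - \frac{205338286197}{216456508}$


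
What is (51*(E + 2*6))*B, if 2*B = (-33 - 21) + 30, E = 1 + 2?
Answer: -9180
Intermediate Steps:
E = 3
B = -12 (B = ((-33 - 21) + 30)/2 = (-54 + 30)/2 = (½)*(-24) = -12)
(51*(E + 2*6))*B = (51*(3 + 2*6))*(-12) = (51*(3 + 12))*(-12) = (51*15)*(-12) = 765*(-12) = -9180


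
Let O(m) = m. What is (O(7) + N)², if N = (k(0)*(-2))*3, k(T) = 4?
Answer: 289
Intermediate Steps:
N = -24 (N = (4*(-2))*3 = -8*3 = -24)
(O(7) + N)² = (7 - 24)² = (-17)² = 289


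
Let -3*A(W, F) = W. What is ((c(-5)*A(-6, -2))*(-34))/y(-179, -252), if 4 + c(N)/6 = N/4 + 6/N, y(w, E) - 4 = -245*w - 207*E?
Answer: 13158/480115 ≈ 0.027406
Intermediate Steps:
y(w, E) = 4 - 245*w - 207*E (y(w, E) = 4 + (-245*w - 207*E) = 4 - 245*w - 207*E)
A(W, F) = -W/3
c(N) = -24 + 36/N + 3*N/2 (c(N) = -24 + 6*(N/4 + 6/N) = -24 + 6*(6/N + N/4) = -24 + (36/N + 3*N/2) = -24 + 36/N + 3*N/2)
((c(-5)*A(-6, -2))*(-34))/y(-179, -252) = (((-24 + 36/(-5) + (3/2)*(-5))*(-⅓*(-6)))*(-34))/(4 - 245*(-179) - 207*(-252)) = (((-24 + 36*(-⅕) - 15/2)*2)*(-34))/(4 + 43855 + 52164) = (((-24 - 36/5 - 15/2)*2)*(-34))/96023 = (-387/10*2*(-34))*(1/96023) = -387/5*(-34)*(1/96023) = (13158/5)*(1/96023) = 13158/480115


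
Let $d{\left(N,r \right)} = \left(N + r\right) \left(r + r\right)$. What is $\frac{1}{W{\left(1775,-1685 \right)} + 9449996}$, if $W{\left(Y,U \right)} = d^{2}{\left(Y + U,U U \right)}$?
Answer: $\frac{1}{259948170816806406522512496} \approx 3.8469 \cdot 10^{-27}$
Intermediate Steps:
$d{\left(N,r \right)} = 2 r \left(N + r\right)$ ($d{\left(N,r \right)} = \left(N + r\right) 2 r = 2 r \left(N + r\right)$)
$W{\left(Y,U \right)} = 4 U^{4} \left(U + Y + U^{2}\right)^{2}$ ($W{\left(Y,U \right)} = \left(2 U U \left(\left(Y + U\right) + U U\right)\right)^{2} = \left(2 U^{2} \left(\left(U + Y\right) + U^{2}\right)\right)^{2} = \left(2 U^{2} \left(U + Y + U^{2}\right)\right)^{2} = 4 U^{4} \left(U + Y + U^{2}\right)^{2}$)
$\frac{1}{W{\left(1775,-1685 \right)} + 9449996} = \frac{1}{4 \left(-1685\right)^{4} \left(-1685 + 1775 + \left(-1685\right)^{2}\right)^{2} + 9449996} = \frac{1}{4 \cdot 8061198600625 \left(-1685 + 1775 + 2839225\right)^{2} + 9449996} = \frac{1}{4 \cdot 8061198600625 \cdot 2839315^{2} + 9449996} = \frac{1}{4 \cdot 8061198600625 \cdot 8061709669225 + 9449996} = \frac{1}{259948170816806406513062500 + 9449996} = \frac{1}{259948170816806406522512496}$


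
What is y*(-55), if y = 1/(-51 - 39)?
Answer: 11/18 ≈ 0.61111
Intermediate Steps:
y = -1/90 (y = 1/(-90) = -1/90 ≈ -0.011111)
y*(-55) = -1/90*(-55) = 11/18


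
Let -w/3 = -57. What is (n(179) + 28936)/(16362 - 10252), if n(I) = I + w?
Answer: 14643/3055 ≈ 4.7931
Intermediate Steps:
w = 171 (w = -3*(-57) = 171)
n(I) = 171 + I (n(I) = I + 171 = 171 + I)
(n(179) + 28936)/(16362 - 10252) = ((171 + 179) + 28936)/(16362 - 10252) = (350 + 28936)/6110 = 29286*(1/6110) = 14643/3055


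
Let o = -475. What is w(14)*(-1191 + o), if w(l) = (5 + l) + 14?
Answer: -54978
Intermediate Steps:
w(l) = 19 + l
w(14)*(-1191 + o) = (19 + 14)*(-1191 - 475) = 33*(-1666) = -54978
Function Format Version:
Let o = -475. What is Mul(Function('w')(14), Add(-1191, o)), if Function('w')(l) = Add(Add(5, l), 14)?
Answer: -54978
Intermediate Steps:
Function('w')(l) = Add(19, l)
Mul(Function('w')(14), Add(-1191, o)) = Mul(Add(19, 14), Add(-1191, -475)) = Mul(33, -1666) = -54978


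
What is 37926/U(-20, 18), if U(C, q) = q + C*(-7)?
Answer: 18963/79 ≈ 240.04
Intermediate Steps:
U(C, q) = q - 7*C
37926/U(-20, 18) = 37926/(18 - 7*(-20)) = 37926/(18 + 140) = 37926/158 = 37926*(1/158) = 18963/79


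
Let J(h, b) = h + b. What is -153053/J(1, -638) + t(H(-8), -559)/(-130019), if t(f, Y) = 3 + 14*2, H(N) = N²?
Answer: 19899778260/82822103 ≈ 240.27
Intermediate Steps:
t(f, Y) = 31 (t(f, Y) = 3 + 28 = 31)
J(h, b) = b + h
-153053/J(1, -638) + t(H(-8), -559)/(-130019) = -153053/(-638 + 1) + 31/(-130019) = -153053/(-637) + 31*(-1/130019) = -153053*(-1/637) - 31/130019 = 153053/637 - 31/130019 = 19899778260/82822103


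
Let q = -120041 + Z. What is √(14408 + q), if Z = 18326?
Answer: I*√87307 ≈ 295.48*I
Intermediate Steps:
q = -101715 (q = -120041 + 18326 = -101715)
√(14408 + q) = √(14408 - 101715) = √(-87307) = I*√87307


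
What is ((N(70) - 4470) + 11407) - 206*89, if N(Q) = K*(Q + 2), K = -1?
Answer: -11469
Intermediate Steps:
N(Q) = -2 - Q (N(Q) = -(Q + 2) = -(2 + Q) = -2 - Q)
((N(70) - 4470) + 11407) - 206*89 = (((-2 - 1*70) - 4470) + 11407) - 206*89 = (((-2 - 70) - 4470) + 11407) - 18334 = ((-72 - 4470) + 11407) - 18334 = (-4542 + 11407) - 18334 = 6865 - 18334 = -11469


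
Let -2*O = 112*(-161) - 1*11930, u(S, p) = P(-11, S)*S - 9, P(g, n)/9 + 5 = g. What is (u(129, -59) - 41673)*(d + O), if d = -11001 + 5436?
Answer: -567389328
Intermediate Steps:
P(g, n) = -45 + 9*g
d = -5565
u(S, p) = -9 - 144*S (u(S, p) = (-45 + 9*(-11))*S - 9 = (-45 - 99)*S - 9 = -144*S - 9 = -9 - 144*S)
O = 14981 (O = -(112*(-161) - 1*11930)/2 = -(-18032 - 11930)/2 = -½*(-29962) = 14981)
(u(129, -59) - 41673)*(d + O) = ((-9 - 144*129) - 41673)*(-5565 + 14981) = ((-9 - 18576) - 41673)*9416 = (-18585 - 41673)*9416 = -60258*9416 = -567389328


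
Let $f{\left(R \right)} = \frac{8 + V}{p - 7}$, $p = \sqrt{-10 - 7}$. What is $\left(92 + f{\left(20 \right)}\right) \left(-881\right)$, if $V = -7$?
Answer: $- \frac{5343265}{66} + \frac{881 i \sqrt{17}}{66} \approx -80959.0 + 55.037 i$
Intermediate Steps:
$p = i \sqrt{17}$ ($p = \sqrt{-17} = i \sqrt{17} \approx 4.1231 i$)
$f{\left(R \right)} = \frac{1}{-7 + i \sqrt{17}}$ ($f{\left(R \right)} = \frac{8 - 7}{i \sqrt{17} - 7} = 1 \frac{1}{-7 + i \sqrt{17}} = \frac{1}{-7 + i \sqrt{17}}$)
$\left(92 + f{\left(20 \right)}\right) \left(-881\right) = \left(92 - \left(\frac{7}{66} + \frac{i \sqrt{17}}{66}\right)\right) \left(-881\right) = \left(\frac{6065}{66} - \frac{i \sqrt{17}}{66}\right) \left(-881\right) = - \frac{5343265}{66} + \frac{881 i \sqrt{17}}{66}$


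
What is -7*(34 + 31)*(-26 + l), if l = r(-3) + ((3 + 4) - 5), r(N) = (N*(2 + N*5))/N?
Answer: 16835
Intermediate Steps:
r(N) = 2 + 5*N (r(N) = (N*(2 + 5*N))/N = 2 + 5*N)
l = -11 (l = (2 + 5*(-3)) + ((3 + 4) - 5) = (2 - 15) + (7 - 5) = -13 + 2 = -11)
-7*(34 + 31)*(-26 + l) = -7*(34 + 31)*(-26 - 11) = -455*(-37) = -7*(-2405) = 16835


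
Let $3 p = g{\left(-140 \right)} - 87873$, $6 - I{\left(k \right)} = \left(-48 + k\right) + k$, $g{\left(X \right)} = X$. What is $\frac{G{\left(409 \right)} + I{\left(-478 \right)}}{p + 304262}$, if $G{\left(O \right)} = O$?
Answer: $\frac{4257}{824773} \approx 0.0051614$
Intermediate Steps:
$I{\left(k \right)} = 54 - 2 k$ ($I{\left(k \right)} = 6 - \left(\left(-48 + k\right) + k\right) = 6 - \left(-48 + 2 k\right) = 54 - 2 k$)
$p = - \frac{88013}{3}$ ($p = \frac{-140 - 87873}{3} = \frac{1}{3} \left(-88013\right) = - \frac{88013}{3} \approx -29338.0$)
$\frac{G{\left(409 \right)} + I{\left(-478 \right)}}{p + 304262} = \frac{409 + \left(54 - -956\right)}{- \frac{88013}{3} + 304262} = \frac{409 + \left(54 + 956\right)}{\frac{824773}{3}} = \left(409 + 1010\right) \frac{3}{824773} = 1419 \cdot \frac{3}{824773} = \frac{4257}{824773}$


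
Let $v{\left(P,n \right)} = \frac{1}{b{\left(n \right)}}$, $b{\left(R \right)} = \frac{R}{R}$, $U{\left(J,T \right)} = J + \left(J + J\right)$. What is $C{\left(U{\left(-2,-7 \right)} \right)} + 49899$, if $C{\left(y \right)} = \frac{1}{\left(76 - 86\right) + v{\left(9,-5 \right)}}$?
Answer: $\frac{449090}{9} \approx 49899.0$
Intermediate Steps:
$U{\left(J,T \right)} = 3 J$ ($U{\left(J,T \right)} = J + 2 J = 3 J$)
$b{\left(R \right)} = 1$
$v{\left(P,n \right)} = 1$ ($v{\left(P,n \right)} = 1^{-1} = 1$)
$C{\left(y \right)} = - \frac{1}{9}$ ($C{\left(y \right)} = \frac{1}{\left(76 - 86\right) + 1} = \frac{1}{-10 + 1} = \frac{1}{-9} = - \frac{1}{9}$)
$C{\left(U{\left(-2,-7 \right)} \right)} + 49899 = - \frac{1}{9} + 49899 = \frac{449090}{9}$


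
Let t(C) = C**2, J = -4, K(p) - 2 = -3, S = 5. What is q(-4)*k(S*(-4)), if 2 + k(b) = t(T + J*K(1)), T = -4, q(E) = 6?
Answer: -12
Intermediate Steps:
K(p) = -1 (K(p) = 2 - 3 = -1)
k(b) = -2 (k(b) = -2 + (-4 - 4*(-1))**2 = -2 + (-4 + 4)**2 = -2 + 0**2 = -2 + 0 = -2)
q(-4)*k(S*(-4)) = 6*(-2) = -12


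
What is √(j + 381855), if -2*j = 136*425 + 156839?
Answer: √1098142/2 ≈ 523.96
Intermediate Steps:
j = -214639/2 (j = -(136*425 + 156839)/2 = -(57800 + 156839)/2 = -½*214639 = -214639/2 ≈ -1.0732e+5)
√(j + 381855) = √(-214639/2 + 381855) = √(549071/2) = √1098142/2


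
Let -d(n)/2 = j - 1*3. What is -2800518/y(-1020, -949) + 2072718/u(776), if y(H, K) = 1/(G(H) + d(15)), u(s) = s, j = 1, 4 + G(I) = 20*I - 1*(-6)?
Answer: 22160141504055/388 ≈ 5.7114e+10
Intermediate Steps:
G(I) = 2 + 20*I (G(I) = -4 + (20*I - 1*(-6)) = -4 + (20*I + 6) = -4 + (6 + 20*I) = 2 + 20*I)
d(n) = 4 (d(n) = -2*(1 - 1*3) = -2*(1 - 3) = -2*(-2) = 4)
y(H, K) = 1/(6 + 20*H) (y(H, K) = 1/((2 + 20*H) + 4) = 1/(6 + 20*H))
-2800518/y(-1020, -949) + 2072718/u(776) = -2800518/(1/(2*(3 + 10*(-1020)))) + 2072718/776 = -2800518/(1/(2*(3 - 10200))) + 2072718*(1/776) = -2800518/((½)/(-10197)) + 1036359/388 = -2800518/((½)*(-1/10197)) + 1036359/388 = -2800518/(-1/20394) + 1036359/388 = -2800518*(-20394) + 1036359/388 = 57113764092 + 1036359/388 = 22160141504055/388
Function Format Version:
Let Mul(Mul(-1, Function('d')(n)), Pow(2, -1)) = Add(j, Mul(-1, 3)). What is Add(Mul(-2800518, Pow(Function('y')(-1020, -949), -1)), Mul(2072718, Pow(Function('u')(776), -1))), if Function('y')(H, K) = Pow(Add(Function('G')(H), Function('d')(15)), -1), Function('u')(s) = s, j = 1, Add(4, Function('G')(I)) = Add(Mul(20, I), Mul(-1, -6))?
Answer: Rational(22160141504055, 388) ≈ 5.7114e+10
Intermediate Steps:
Function('G')(I) = Add(2, Mul(20, I)) (Function('G')(I) = Add(-4, Add(Mul(20, I), Mul(-1, -6))) = Add(-4, Add(Mul(20, I), 6)) = Add(-4, Add(6, Mul(20, I))) = Add(2, Mul(20, I)))
Function('d')(n) = 4 (Function('d')(n) = Mul(-2, Add(1, Mul(-1, 3))) = Mul(-2, Add(1, -3)) = Mul(-2, -2) = 4)
Function('y')(H, K) = Pow(Add(6, Mul(20, H)), -1) (Function('y')(H, K) = Pow(Add(Add(2, Mul(20, H)), 4), -1) = Pow(Add(6, Mul(20, H)), -1))
Add(Mul(-2800518, Pow(Function('y')(-1020, -949), -1)), Mul(2072718, Pow(Function('u')(776), -1))) = Add(Mul(-2800518, Pow(Mul(Rational(1, 2), Pow(Add(3, Mul(10, -1020)), -1)), -1)), Mul(2072718, Pow(776, -1))) = Add(Mul(-2800518, Pow(Mul(Rational(1, 2), Pow(Add(3, -10200), -1)), -1)), Mul(2072718, Rational(1, 776))) = Add(Mul(-2800518, Pow(Mul(Rational(1, 2), Pow(-10197, -1)), -1)), Rational(1036359, 388)) = Add(Mul(-2800518, Pow(Mul(Rational(1, 2), Rational(-1, 10197)), -1)), Rational(1036359, 388)) = Add(Mul(-2800518, Pow(Rational(-1, 20394), -1)), Rational(1036359, 388)) = Add(Mul(-2800518, -20394), Rational(1036359, 388)) = Add(57113764092, Rational(1036359, 388)) = Rational(22160141504055, 388)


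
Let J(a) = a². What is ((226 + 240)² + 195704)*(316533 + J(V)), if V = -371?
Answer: 187510277640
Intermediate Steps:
((226 + 240)² + 195704)*(316533 + J(V)) = ((226 + 240)² + 195704)*(316533 + (-371)²) = (466² + 195704)*(316533 + 137641) = (217156 + 195704)*454174 = 412860*454174 = 187510277640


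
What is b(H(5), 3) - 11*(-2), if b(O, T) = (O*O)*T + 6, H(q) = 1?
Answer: 31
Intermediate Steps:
b(O, T) = 6 + T*O² (b(O, T) = O²*T + 6 = T*O² + 6 = 6 + T*O²)
b(H(5), 3) - 11*(-2) = (6 + 3*1²) - 11*(-2) = (6 + 3*1) + 22 = (6 + 3) + 22 = 9 + 22 = 31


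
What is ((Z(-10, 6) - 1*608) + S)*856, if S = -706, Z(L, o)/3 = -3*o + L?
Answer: -1196688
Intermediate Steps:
Z(L, o) = -9*o + 3*L (Z(L, o) = 3*(-3*o + L) = 3*(L - 3*o) = -9*o + 3*L)
((Z(-10, 6) - 1*608) + S)*856 = (((-9*6 + 3*(-10)) - 1*608) - 706)*856 = (((-54 - 30) - 608) - 706)*856 = ((-84 - 608) - 706)*856 = (-692 - 706)*856 = -1398*856 = -1196688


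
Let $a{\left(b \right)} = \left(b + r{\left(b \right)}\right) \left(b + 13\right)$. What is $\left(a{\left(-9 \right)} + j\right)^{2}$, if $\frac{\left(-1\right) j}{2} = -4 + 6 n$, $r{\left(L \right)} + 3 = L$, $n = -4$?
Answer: $784$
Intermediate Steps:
$r{\left(L \right)} = -3 + L$
$j = 56$ ($j = - 2 \left(-4 + 6 \left(-4\right)\right) = - 2 \left(-4 - 24\right) = \left(-2\right) \left(-28\right) = 56$)
$a{\left(b \right)} = \left(-3 + 2 b\right) \left(13 + b\right)$ ($a{\left(b \right)} = \left(b + \left(-3 + b\right)\right) \left(b + 13\right) = \left(-3 + 2 b\right) \left(13 + b\right)$)
$\left(a{\left(-9 \right)} + j\right)^{2} = \left(\left(-39 + 2 \left(-9\right)^{2} + 23 \left(-9\right)\right) + 56\right)^{2} = \left(\left(-39 + 2 \cdot 81 - 207\right) + 56\right)^{2} = \left(\left(-39 + 162 - 207\right) + 56\right)^{2} = \left(-84 + 56\right)^{2} = \left(-28\right)^{2} = 784$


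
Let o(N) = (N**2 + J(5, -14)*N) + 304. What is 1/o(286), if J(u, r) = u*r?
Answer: 1/62080 ≈ 1.6108e-5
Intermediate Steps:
J(u, r) = r*u
o(N) = 304 + N**2 - 70*N (o(N) = (N**2 + (-14*5)*N) + 304 = (N**2 - 70*N) + 304 = 304 + N**2 - 70*N)
1/o(286) = 1/(304 + 286**2 - 70*286) = 1/(304 + 81796 - 20020) = 1/62080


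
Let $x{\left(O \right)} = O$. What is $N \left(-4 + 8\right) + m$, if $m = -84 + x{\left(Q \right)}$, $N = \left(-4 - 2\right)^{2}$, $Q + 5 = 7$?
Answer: $62$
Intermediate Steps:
$Q = 2$ ($Q = -5 + 7 = 2$)
$N = 36$ ($N = \left(-6\right)^{2} = 36$)
$m = -82$ ($m = -84 + 2 = -82$)
$N \left(-4 + 8\right) + m = 36 \left(-4 + 8\right) - 82 = 36 \cdot 4 - 82 = 144 - 82 = 62$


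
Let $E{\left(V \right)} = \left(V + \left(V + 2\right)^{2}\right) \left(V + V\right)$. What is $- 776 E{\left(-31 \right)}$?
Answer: $38970720$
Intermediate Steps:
$E{\left(V \right)} = 2 V \left(V + \left(2 + V\right)^{2}\right)$ ($E{\left(V \right)} = \left(V + \left(2 + V\right)^{2}\right) 2 V = 2 V \left(V + \left(2 + V\right)^{2}\right)$)
$- 776 E{\left(-31 \right)} = - 776 \cdot 2 \left(-31\right) \left(-31 + \left(2 - 31\right)^{2}\right) = - 776 \cdot 2 \left(-31\right) \left(-31 + \left(-29\right)^{2}\right) = - 776 \cdot 2 \left(-31\right) \left(-31 + 841\right) = - 776 \cdot 2 \left(-31\right) 810 = \left(-776\right) \left(-50220\right) = 38970720$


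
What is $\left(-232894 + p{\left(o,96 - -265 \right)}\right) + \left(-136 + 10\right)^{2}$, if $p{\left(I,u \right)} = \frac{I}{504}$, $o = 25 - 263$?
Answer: $- \frac{7812665}{36} \approx -2.1702 \cdot 10^{5}$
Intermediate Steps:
$o = -238$
$p{\left(I,u \right)} = \frac{I}{504}$ ($p{\left(I,u \right)} = I \frac{1}{504} = \frac{I}{504}$)
$\left(-232894 + p{\left(o,96 - -265 \right)}\right) + \left(-136 + 10\right)^{2} = \left(-232894 + \frac{1}{504} \left(-238\right)\right) + \left(-136 + 10\right)^{2} = \left(-232894 - \frac{17}{36}\right) + \left(-126\right)^{2} = - \frac{8384201}{36} + 15876 = - \frac{7812665}{36}$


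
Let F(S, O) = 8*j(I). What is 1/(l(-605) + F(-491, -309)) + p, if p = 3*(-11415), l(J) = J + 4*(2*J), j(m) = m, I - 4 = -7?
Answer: -187285906/5469 ≈ -34245.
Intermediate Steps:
I = -3 (I = 4 - 7 = -3)
l(J) = 9*J (l(J) = J + 8*J = 9*J)
p = -34245
F(S, O) = -24 (F(S, O) = 8*(-3) = -24)
1/(l(-605) + F(-491, -309)) + p = 1/(9*(-605) - 24) - 34245 = 1/(-5445 - 24) - 34245 = 1/(-5469) - 34245 = -1/5469 - 34245 = -187285906/5469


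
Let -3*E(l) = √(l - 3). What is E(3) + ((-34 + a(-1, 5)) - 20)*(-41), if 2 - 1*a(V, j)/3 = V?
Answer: 1845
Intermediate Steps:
a(V, j) = 6 - 3*V
E(l) = -√(-3 + l)/3 (E(l) = -√(l - 3)/3 = -√(-3 + l)/3)
E(3) + ((-34 + a(-1, 5)) - 20)*(-41) = -√(-3 + 3)/3 + ((-34 + (6 - 3*(-1))) - 20)*(-41) = -√0/3 + ((-34 + (6 + 3)) - 20)*(-41) = -⅓*0 + ((-34 + 9) - 20)*(-41) = 0 + (-25 - 20)*(-41) = 0 - 45*(-41) = 0 + 1845 = 1845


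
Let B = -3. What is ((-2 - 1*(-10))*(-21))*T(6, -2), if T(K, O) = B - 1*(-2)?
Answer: 168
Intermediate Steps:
T(K, O) = -1 (T(K, O) = -3 - 1*(-2) = -3 + 2 = -1)
((-2 - 1*(-10))*(-21))*T(6, -2) = ((-2 - 1*(-10))*(-21))*(-1) = ((-2 + 10)*(-21))*(-1) = (8*(-21))*(-1) = -168*(-1) = 168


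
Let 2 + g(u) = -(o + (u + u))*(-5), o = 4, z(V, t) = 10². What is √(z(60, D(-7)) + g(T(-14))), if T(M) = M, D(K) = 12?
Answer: I*√22 ≈ 4.6904*I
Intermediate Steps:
z(V, t) = 100
g(u) = 18 + 10*u (g(u) = -2 - (4 + (u + u))*(-5) = -2 - (4 + 2*u)*(-5) = -2 - (-20 - 10*u) = -2 + (20 + 10*u) = 18 + 10*u)
√(z(60, D(-7)) + g(T(-14))) = √(100 + (18 + 10*(-14))) = √(100 + (18 - 140)) = √(100 - 122) = √(-22) = I*√22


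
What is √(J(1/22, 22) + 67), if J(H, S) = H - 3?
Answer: √30998/22 ≈ 8.0028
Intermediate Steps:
J(H, S) = -3 + H
√(J(1/22, 22) + 67) = √((-3 + 1/22) + 67) = √(-65/22 + 67) = √(1409/22) = √30998/22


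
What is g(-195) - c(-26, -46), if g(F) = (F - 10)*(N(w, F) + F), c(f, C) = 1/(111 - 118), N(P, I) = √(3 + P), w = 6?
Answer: 275521/7 ≈ 39360.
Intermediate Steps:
c(f, C) = -⅐ (c(f, C) = 1/(-7) = -⅐)
g(F) = (-10 + F)*(3 + F) (g(F) = (F - 10)*(√(3 + 6) + F) = (-10 + F)*(√9 + F) = (-10 + F)*(3 + F))
g(-195) - c(-26, -46) = (-30 + (-195)² - 7*(-195)) - 1*(-⅐) = (-30 + 38025 + 1365) + ⅐ = 39360 + ⅐ = 275521/7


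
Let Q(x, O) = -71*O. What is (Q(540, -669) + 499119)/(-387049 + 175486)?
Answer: -182206/70521 ≈ -2.5837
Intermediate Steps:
(Q(540, -669) + 499119)/(-387049 + 175486) = (-71*(-669) + 499119)/(-387049 + 175486) = (47499 + 499119)/(-211563) = 546618*(-1/211563) = -182206/70521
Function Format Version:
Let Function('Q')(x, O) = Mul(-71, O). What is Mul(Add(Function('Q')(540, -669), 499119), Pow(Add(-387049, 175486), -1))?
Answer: Rational(-182206, 70521) ≈ -2.5837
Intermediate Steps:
Mul(Add(Function('Q')(540, -669), 499119), Pow(Add(-387049, 175486), -1)) = Mul(Add(Mul(-71, -669), 499119), Pow(Add(-387049, 175486), -1)) = Mul(Add(47499, 499119), Pow(-211563, -1)) = Mul(546618, Rational(-1, 211563)) = Rational(-182206, 70521)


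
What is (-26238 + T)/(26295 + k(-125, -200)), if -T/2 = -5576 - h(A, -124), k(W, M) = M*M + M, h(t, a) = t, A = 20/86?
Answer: -648678/2842085 ≈ -0.22824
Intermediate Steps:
A = 10/43 (A = 20*(1/86) = 10/43 ≈ 0.23256)
k(W, M) = M + M² (k(W, M) = M² + M = M + M²)
T = 479556/43 (T = -2*(-5576 - 1*10/43) = -2*(-5576 - 10/43) = -2*(-239778/43) = 479556/43 ≈ 11152.)
(-26238 + T)/(26295 + k(-125, -200)) = (-26238 + 479556/43)/(26295 - 200*(1 - 200)) = -648678/(43*(26295 - 200*(-199))) = -648678/(43*(26295 + 39800)) = -648678/43/66095 = -648678/43*1/66095 = -648678/2842085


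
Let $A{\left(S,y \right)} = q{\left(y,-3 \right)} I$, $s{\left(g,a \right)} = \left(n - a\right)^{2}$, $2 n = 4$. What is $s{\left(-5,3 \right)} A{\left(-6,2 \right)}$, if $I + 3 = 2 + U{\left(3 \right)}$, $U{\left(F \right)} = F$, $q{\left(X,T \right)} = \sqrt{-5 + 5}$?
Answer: $0$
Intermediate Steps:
$n = 2$ ($n = \frac{1}{2} \cdot 4 = 2$)
$q{\left(X,T \right)} = 0$ ($q{\left(X,T \right)} = \sqrt{0} = 0$)
$s{\left(g,a \right)} = \left(2 - a\right)^{2}$
$I = 2$ ($I = -3 + \left(2 + 3\right) = -3 + 5 = 2$)
$A{\left(S,y \right)} = 0$ ($A{\left(S,y \right)} = 0 \cdot 2 = 0$)
$s{\left(-5,3 \right)} A{\left(-6,2 \right)} = \left(-2 + 3\right)^{2} \cdot 0 = 1^{2} \cdot 0 = 1 \cdot 0 = 0$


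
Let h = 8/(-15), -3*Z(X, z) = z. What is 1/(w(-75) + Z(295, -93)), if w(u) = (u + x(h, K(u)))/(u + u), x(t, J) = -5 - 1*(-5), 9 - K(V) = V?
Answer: 2/63 ≈ 0.031746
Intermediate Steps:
Z(X, z) = -z/3
K(V) = 9 - V
h = -8/15 (h = 8*(-1/15) = -8/15 ≈ -0.53333)
x(t, J) = 0 (x(t, J) = -5 + 5 = 0)
w(u) = ½ (w(u) = (u + 0)/(u + u) = u/((2*u)) = u*(1/(2*u)) = ½)
1/(w(-75) + Z(295, -93)) = 1/(½ - ⅓*(-93)) = 1/(½ + 31) = 1/(63/2) = 2/63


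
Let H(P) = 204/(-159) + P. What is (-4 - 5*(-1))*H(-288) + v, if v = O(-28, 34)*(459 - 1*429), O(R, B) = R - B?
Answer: -113912/53 ≈ -2149.3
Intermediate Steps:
H(P) = -68/53 + P (H(P) = 204*(-1/159) + P = -68/53 + P)
v = -1860 (v = (-28 - 1*34)*(459 - 1*429) = (-28 - 34)*(459 - 429) = -62*30 = -1860)
(-4 - 5*(-1))*H(-288) + v = (-4 - 5*(-1))*(-68/53 - 288) - 1860 = (-4 + 5)*(-15332/53) - 1860 = 1*(-15332/53) - 1860 = -15332/53 - 1860 = -113912/53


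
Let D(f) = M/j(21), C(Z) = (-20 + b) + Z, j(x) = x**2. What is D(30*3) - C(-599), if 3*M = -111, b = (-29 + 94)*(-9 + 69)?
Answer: -1446958/441 ≈ -3281.1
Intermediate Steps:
b = 3900 (b = 65*60 = 3900)
C(Z) = 3880 + Z (C(Z) = (-20 + 3900) + Z = 3880 + Z)
M = -37 (M = (1/3)*(-111) = -37)
D(f) = -37/441 (D(f) = -37/(21**2) = -37/441)
D(30*3) - C(-599) = -37/441 - (3880 - 599) = -37/441 - 1*3281 = -37/441 - 3281 = -1446958/441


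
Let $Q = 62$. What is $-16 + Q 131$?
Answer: $8106$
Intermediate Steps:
$-16 + Q 131 = -16 + 62 \cdot 131 = -16 + 8122 = 8106$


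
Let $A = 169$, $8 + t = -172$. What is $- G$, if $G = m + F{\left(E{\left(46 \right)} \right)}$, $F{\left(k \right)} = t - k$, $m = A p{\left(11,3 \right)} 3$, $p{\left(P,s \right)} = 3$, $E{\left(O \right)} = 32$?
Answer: $-1309$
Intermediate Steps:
$t = -180$ ($t = -8 - 172 = -180$)
$m = 1521$ ($m = 169 \cdot 3 \cdot 3 = 507 \cdot 3 = 1521$)
$F{\left(k \right)} = -180 - k$
$G = 1309$ ($G = 1521 - 212 = 1309$)
$- G = \left(-1\right) 1309 = -1309$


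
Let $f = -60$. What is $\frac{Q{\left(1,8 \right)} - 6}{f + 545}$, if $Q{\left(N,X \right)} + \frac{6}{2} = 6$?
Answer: $- \frac{3}{485} \approx -0.0061856$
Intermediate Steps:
$Q{\left(N,X \right)} = 3$ ($Q{\left(N,X \right)} = -3 + 6 = 3$)
$\frac{Q{\left(1,8 \right)} - 6}{f + 545} = \frac{3 - 6}{-60 + 545} = \frac{1}{485} \left(-3\right) = - \frac{3}{485}$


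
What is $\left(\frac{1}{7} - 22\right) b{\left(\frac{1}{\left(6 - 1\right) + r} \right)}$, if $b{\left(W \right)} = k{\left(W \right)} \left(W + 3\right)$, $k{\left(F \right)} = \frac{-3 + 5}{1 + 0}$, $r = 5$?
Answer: $- \frac{4743}{35} \approx -135.51$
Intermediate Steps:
$k{\left(F \right)} = 2$ ($k{\left(F \right)} = \frac{2}{1} = 2 \cdot 1 = 2$)
$b{\left(W \right)} = 6 + 2 W$ ($b{\left(W \right)} = 2 \left(W + 3\right) = 2 \left(3 + W\right) = 6 + 2 W$)
$\left(\frac{1}{7} - 22\right) b{\left(\frac{1}{\left(6 - 1\right) + r} \right)} = \left(\frac{1}{7} - 22\right) \left(6 + \frac{2}{\left(6 - 1\right) + 5}\right) = \left(\frac{1}{7} - 22\right) \left(6 + \frac{2}{5 + 5}\right) = - \frac{153 \left(6 + \frac{2}{10}\right)}{7} = - \frac{153 \left(6 + 2 \cdot \frac{1}{10}\right)}{7} = - \frac{153 \left(6 + \frac{1}{5}\right)}{7} = \left(- \frac{153}{7}\right) \frac{31}{5} = - \frac{4743}{35}$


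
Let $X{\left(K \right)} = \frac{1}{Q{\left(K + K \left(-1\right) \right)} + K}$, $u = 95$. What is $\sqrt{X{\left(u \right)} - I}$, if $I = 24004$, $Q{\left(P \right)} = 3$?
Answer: $\frac{i \sqrt{4704782}}{14} \approx 154.93 i$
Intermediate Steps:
$X{\left(K \right)} = \frac{1}{3 + K}$
$\sqrt{X{\left(u \right)} - I} = \sqrt{\frac{1}{3 + 95} - 24004} = \sqrt{\frac{1}{98} - 24004} = \sqrt{- \frac{2352391}{98}} = \frac{i \sqrt{4704782}}{14}$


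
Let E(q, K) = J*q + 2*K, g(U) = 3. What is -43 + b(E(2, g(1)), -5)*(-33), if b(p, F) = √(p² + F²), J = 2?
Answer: -43 - 165*√5 ≈ -411.95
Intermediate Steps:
E(q, K) = 2*K + 2*q (E(q, K) = 2*q + 2*K = 2*K + 2*q)
b(p, F) = √(F² + p²)
-43 + b(E(2, g(1)), -5)*(-33) = -43 + √((-5)² + (2*3 + 2*2)²)*(-33) = -43 + √(25 + (6 + 4)²)*(-33) = -43 + √(25 + 10²)*(-33) = -43 + √(25 + 100)*(-33) = -43 + √125*(-33) = -43 + (5*√5)*(-33) = -43 - 165*√5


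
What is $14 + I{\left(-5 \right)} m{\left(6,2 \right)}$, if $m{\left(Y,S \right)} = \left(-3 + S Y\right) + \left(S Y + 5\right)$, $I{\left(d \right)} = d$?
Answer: $-116$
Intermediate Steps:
$m{\left(Y,S \right)} = 2 + 2 S Y$ ($m{\left(Y,S \right)} = \left(-3 + S Y\right) + \left(5 + S Y\right) = 2 + 2 S Y$)
$14 + I{\left(-5 \right)} m{\left(6,2 \right)} = 14 - 5 \left(2 + 2 \cdot 2 \cdot 6\right) = 14 - 5 \left(2 + 24\right) = 14 - 130 = -116$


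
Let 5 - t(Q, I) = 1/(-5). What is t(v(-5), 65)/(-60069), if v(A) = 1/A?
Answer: -26/300345 ≈ -8.6567e-5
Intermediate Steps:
t(Q, I) = 26/5 (t(Q, I) = 5 - 1/(-5) = 5 - 1*(-⅕) = 5 + ⅕ = 26/5)
t(v(-5), 65)/(-60069) = (26/5)/(-60069) = (26/5)*(-1/60069) = -26/300345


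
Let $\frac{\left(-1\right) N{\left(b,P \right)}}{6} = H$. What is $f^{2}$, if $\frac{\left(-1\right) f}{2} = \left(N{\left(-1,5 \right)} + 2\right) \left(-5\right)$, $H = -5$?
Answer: $102400$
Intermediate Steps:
$N{\left(b,P \right)} = 30$ ($N{\left(b,P \right)} = \left(-6\right) \left(-5\right) = 30$)
$f = 320$ ($f = - 2 \left(30 + 2\right) \left(-5\right) = - 2 \cdot 32 \left(-5\right) = \left(-2\right) \left(-160\right) = 320$)
$f^{2} = 320^{2} = 102400$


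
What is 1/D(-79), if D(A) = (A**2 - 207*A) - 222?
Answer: 1/22372 ≈ 4.4699e-5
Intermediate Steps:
D(A) = -222 + A**2 - 207*A
1/D(-79) = 1/(-222 + (-79)**2 - 207*(-79)) = 1/(-222 + 6241 + 16353) = 1/22372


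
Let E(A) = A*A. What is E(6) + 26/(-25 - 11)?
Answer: 635/18 ≈ 35.278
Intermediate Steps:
E(A) = A²
E(6) + 26/(-25 - 11) = 6² + 26/(-25 - 11) = 36 + 26/(-36) = 36 - 1/36*26 = 36 - 13/18 = 635/18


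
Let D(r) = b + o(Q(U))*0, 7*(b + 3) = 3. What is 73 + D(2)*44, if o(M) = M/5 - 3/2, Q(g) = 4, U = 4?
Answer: -281/7 ≈ -40.143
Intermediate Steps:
b = -18/7 (b = -3 + (⅐)*3 = -3 + 3/7 = -18/7 ≈ -2.5714)
o(M) = -3/2 + M/5 (o(M) = M*(⅕) - 3*½ = M/5 - 3/2 = -3/2 + M/5)
D(r) = -18/7 (D(r) = -18/7 + (-3/2 + (⅕)*4)*0 = -18/7 + (-3/2 + ⅘)*0 = -18/7 - 7/10*0 = -18/7 + 0 = -18/7)
73 + D(2)*44 = 73 - 18/7*44 = 73 - 792/7 = -281/7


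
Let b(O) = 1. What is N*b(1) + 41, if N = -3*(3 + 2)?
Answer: 26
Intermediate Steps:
N = -15 (N = -3*5 = -15)
N*b(1) + 41 = -15*1 + 41 = -15 + 41 = 26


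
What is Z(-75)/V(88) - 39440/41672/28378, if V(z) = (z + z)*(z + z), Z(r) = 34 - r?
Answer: 7979888769/2289451678976 ≈ 0.0034855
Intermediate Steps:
V(z) = 4*z**2 (V(z) = (2*z)*(2*z) = 4*z**2)
Z(-75)/V(88) - 39440/41672/28378 = (34 - 1*(-75))/((4*88**2)) - 39440/41672/28378 = (34 + 75)/((4*7744)) - 39440*1/41672*(1/28378) = 109/30976 - 4930/5209*1/28378 = 109*(1/30976) - 2465/73910501 = 109/30976 - 2465/73910501 = 7979888769/2289451678976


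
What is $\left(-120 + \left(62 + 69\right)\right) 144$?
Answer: $1584$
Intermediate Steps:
$\left(-120 + \left(62 + 69\right)\right) 144 = \left(-120 + 131\right) 144 = 11 \cdot 144 = 1584$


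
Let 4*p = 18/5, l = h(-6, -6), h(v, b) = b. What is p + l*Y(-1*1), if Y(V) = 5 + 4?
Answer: -531/10 ≈ -53.100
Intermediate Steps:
l = -6
p = 9/10 (p = (18/5)/4 = (18*(⅕))/4 = (¼)*(18/5) = 9/10 ≈ 0.90000)
Y(V) = 9
p + l*Y(-1*1) = 9/10 - 6*9 = 9/10 - 54 = -531/10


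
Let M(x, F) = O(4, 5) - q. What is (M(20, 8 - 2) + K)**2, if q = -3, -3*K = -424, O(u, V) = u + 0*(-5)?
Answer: 198025/9 ≈ 22003.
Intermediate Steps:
O(u, V) = u (O(u, V) = u + 0 = u)
K = 424/3 (K = -1/3*(-424) = 424/3 ≈ 141.33)
M(x, F) = 7 (M(x, F) = 4 - 1*(-3) = 4 + 3 = 7)
(M(20, 8 - 2) + K)**2 = (7 + 424/3)**2 = (445/3)**2 = 198025/9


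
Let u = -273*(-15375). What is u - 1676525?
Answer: 2520850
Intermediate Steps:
u = 4197375
u - 1676525 = 4197375 - 1676525 = 2520850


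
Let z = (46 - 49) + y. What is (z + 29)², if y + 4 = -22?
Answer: 0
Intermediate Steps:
y = -26 (y = -4 - 22 = -26)
z = -29 (z = (46 - 49) - 26 = -3 - 26 = -29)
(z + 29)² = (-29 + 29)² = 0² = 0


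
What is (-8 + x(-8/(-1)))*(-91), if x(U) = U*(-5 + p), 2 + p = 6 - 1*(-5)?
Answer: -2184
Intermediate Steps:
p = 9 (p = -2 + (6 - 1*(-5)) = -2 + (6 + 5) = -2 + 11 = 9)
x(U) = 4*U (x(U) = U*(-5 + 9) = U*4 = 4*U)
(-8 + x(-8/(-1)))*(-91) = (-8 + 4*(-8/(-1)))*(-91) = (-8 + 4*(-8*(-1)))*(-91) = (-8 + 4*8)*(-91) = (-8 + 32)*(-91) = 24*(-91) = -2184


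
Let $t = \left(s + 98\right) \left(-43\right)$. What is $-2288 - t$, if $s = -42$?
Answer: $120$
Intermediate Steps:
$t = -2408$ ($t = \left(-42 + 98\right) \left(-43\right) = 56 \left(-43\right) = -2408$)
$-2288 - t = -2288 - -2408 = -2288 + 2408 = 120$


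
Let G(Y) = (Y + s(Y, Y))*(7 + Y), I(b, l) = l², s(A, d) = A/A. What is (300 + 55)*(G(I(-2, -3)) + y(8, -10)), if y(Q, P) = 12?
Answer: 61060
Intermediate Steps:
s(A, d) = 1
G(Y) = (1 + Y)*(7 + Y) (G(Y) = (Y + 1)*(7 + Y) = (1 + Y)*(7 + Y))
(300 + 55)*(G(I(-2, -3)) + y(8, -10)) = (300 + 55)*((7 + ((-3)²)² + 8*(-3)²) + 12) = 355*((7 + 9² + 8*9) + 12) = 355*((7 + 81 + 72) + 12) = 355*(160 + 12) = 355*172 = 61060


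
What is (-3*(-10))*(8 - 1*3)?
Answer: 150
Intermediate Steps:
(-3*(-10))*(8 - 1*3) = 30*(8 - 3) = 30*5 = 150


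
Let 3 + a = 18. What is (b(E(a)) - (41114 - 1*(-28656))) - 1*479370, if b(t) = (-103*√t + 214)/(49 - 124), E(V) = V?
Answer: -41185714/75 + 103*√15/75 ≈ -5.4914e+5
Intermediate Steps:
a = 15 (a = -3 + 18 = 15)
b(t) = -214/75 + 103*√t/75 (b(t) = (214 - 103*√t)/(-75) = (214 - 103*√t)*(-1/75) = -214/75 + 103*√t/75)
(b(E(a)) - (41114 - 1*(-28656))) - 1*479370 = ((-214/75 + 103*√15/75) - (41114 - 1*(-28656))) - 1*479370 = ((-214/75 + 103*√15/75) - (41114 + 28656)) - 479370 = ((-214/75 + 103*√15/75) - 1*69770) - 479370 = ((-214/75 + 103*√15/75) - 69770) - 479370 = (-5232964/75 + 103*√15/75) - 479370 = -41185714/75 + 103*√15/75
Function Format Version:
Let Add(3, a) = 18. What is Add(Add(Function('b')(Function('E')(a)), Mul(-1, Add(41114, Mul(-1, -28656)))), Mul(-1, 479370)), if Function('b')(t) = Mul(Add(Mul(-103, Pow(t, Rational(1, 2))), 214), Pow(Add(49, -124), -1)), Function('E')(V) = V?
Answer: Add(Rational(-41185714, 75), Mul(Rational(103, 75), Pow(15, Rational(1, 2)))) ≈ -5.4914e+5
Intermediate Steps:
a = 15 (a = Add(-3, 18) = 15)
Function('b')(t) = Add(Rational(-214, 75), Mul(Rational(103, 75), Pow(t, Rational(1, 2)))) (Function('b')(t) = Mul(Add(214, Mul(-103, Pow(t, Rational(1, 2)))), Pow(-75, -1)) = Mul(Add(214, Mul(-103, Pow(t, Rational(1, 2)))), Rational(-1, 75)) = Add(Rational(-214, 75), Mul(Rational(103, 75), Pow(t, Rational(1, 2)))))
Add(Add(Function('b')(Function('E')(a)), Mul(-1, Add(41114, Mul(-1, -28656)))), Mul(-1, 479370)) = Add(Add(Add(Rational(-214, 75), Mul(Rational(103, 75), Pow(15, Rational(1, 2)))), Mul(-1, Add(41114, Mul(-1, -28656)))), Mul(-1, 479370)) = Add(Add(Add(Rational(-214, 75), Mul(Rational(103, 75), Pow(15, Rational(1, 2)))), Mul(-1, Add(41114, 28656))), -479370) = Add(Add(Add(Rational(-214, 75), Mul(Rational(103, 75), Pow(15, Rational(1, 2)))), Mul(-1, 69770)), -479370) = Add(Add(Add(Rational(-214, 75), Mul(Rational(103, 75), Pow(15, Rational(1, 2)))), -69770), -479370) = Add(Add(Rational(-5232964, 75), Mul(Rational(103, 75), Pow(15, Rational(1, 2)))), -479370) = Add(Rational(-41185714, 75), Mul(Rational(103, 75), Pow(15, Rational(1, 2))))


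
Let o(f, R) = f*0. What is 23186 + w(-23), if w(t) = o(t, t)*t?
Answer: 23186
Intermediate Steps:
o(f, R) = 0
w(t) = 0 (w(t) = 0*t = 0)
23186 + w(-23) = 23186 + 0 = 23186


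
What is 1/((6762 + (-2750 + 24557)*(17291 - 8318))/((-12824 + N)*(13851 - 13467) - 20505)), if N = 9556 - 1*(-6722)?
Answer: 435277/65226991 ≈ 0.0066733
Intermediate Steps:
N = 16278 (N = 9556 + 6722 = 16278)
1/((6762 + (-2750 + 24557)*(17291 - 8318))/((-12824 + N)*(13851 - 13467) - 20505)) = 1/((6762 + (-2750 + 24557)*(17291 - 8318))/((-12824 + 16278)*(13851 - 13467) - 20505)) = 1/((6762 + 21807*8973)/(3454*384 - 20505)) = 1/((6762 + 195674211)/(1326336 - 20505)) = 1/(195680973/1305831) = 1/(195680973*(1/1305831)) = 1/(65226991/435277) = 435277/65226991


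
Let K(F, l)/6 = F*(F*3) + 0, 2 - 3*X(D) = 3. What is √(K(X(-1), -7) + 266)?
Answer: 2*√67 ≈ 16.371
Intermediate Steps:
X(D) = -⅓ (X(D) = ⅔ - ⅓*3 = ⅔ - 1 = -⅓)
K(F, l) = 18*F² (K(F, l) = 6*(F*(F*3) + 0) = 6*(F*(3*F) + 0) = 6*(3*F² + 0) = 6*(3*F²) = 18*F²)
√(K(X(-1), -7) + 266) = √(18*(-⅓)² + 266) = √(18*(⅑) + 266) = √(2 + 266) = √268 = 2*√67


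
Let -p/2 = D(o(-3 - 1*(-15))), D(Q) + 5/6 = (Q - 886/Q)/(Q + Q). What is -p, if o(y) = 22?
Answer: -1813/726 ≈ -2.4972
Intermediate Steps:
D(Q) = -5/6 + (Q - 886/Q)/(2*Q) (D(Q) = -5/6 + (Q - 886/Q)/(Q + Q) = -5/6 + (Q - 886/Q)/((2*Q)) = -5/6 + (Q - 886/Q)*(1/(2*Q)) = -5/6 + (Q - 886/Q)/(2*Q))
p = 1813/726 (p = -2*(-1/3 - 443/22**2) = -2*(-1/3 - 443*1/484) = -2*(-1/3 - 443/484) = -2*(-1813/1452) = 1813/726 ≈ 2.4972)
-p = -1*1813/726 = -1813/726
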